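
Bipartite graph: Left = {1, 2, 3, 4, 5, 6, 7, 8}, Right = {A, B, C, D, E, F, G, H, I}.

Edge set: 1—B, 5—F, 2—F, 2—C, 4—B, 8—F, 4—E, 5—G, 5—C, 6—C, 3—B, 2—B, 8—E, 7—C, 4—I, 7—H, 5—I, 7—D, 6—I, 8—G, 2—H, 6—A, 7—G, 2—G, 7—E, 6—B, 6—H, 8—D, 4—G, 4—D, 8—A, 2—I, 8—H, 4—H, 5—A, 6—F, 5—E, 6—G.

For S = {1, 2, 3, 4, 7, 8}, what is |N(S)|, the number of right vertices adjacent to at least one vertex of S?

The union of neighbours of {1, 2, 3, 4, 7, 8} is {A, B, C, D, E, F, G, H, I}, which has 9 elements.
Since |N(S)| = 9 ≥ |S| = 6, Hall's condition holds for this subset.

9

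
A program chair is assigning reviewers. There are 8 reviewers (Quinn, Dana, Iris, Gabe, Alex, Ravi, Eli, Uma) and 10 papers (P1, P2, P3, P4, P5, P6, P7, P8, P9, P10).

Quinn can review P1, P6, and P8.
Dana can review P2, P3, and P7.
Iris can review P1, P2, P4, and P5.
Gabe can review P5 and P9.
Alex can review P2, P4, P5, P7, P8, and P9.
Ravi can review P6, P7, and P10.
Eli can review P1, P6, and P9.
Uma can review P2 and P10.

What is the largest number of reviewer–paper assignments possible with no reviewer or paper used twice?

8

For example, pair Quinn-P8, Dana-P3, Iris-P5, Gabe-P9, Alex-P2, Ravi-P7, Eli-P1, Uma-P10.
This saturates every reviewer, so 8 is the maximum.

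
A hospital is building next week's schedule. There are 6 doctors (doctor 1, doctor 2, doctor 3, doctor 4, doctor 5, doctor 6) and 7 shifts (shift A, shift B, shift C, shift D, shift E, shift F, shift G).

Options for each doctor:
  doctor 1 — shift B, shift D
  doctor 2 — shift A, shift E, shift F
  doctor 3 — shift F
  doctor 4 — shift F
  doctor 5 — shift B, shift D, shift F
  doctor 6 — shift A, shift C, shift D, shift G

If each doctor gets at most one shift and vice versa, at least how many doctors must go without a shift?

For example, pair doctor 1–shift B, doctor 2–shift E, doctor 3–shift F, doctor 5–shift D, doctor 6–shift G.
The set {doctor 3, doctor 4} has only 1 neighbour ({shift F}), so by Hall's theorem at most 5 of the 6 doctors can be matched.
That matches 5 of the 6, leaving 1 unmatched; no matching can do better.

1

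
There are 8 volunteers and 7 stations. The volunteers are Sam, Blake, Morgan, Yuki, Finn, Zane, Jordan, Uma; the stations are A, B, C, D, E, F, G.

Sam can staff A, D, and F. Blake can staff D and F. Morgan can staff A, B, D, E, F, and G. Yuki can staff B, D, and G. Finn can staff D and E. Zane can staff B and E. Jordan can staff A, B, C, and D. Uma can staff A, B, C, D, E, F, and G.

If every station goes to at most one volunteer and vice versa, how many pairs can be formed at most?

A valid assignment of size 7: Sam-D, Blake-F, Morgan-A, Yuki-G, Finn-E, Zane-B, Jordan-C.
The set {Sam, Blake, Morgan, Yuki, Finn, Zane, Jordan, Uma} has only 7 neighbours ({A, B, C, D, E, F, G}), so by Hall's theorem at most 7 of the 8 volunteers can be matched.

7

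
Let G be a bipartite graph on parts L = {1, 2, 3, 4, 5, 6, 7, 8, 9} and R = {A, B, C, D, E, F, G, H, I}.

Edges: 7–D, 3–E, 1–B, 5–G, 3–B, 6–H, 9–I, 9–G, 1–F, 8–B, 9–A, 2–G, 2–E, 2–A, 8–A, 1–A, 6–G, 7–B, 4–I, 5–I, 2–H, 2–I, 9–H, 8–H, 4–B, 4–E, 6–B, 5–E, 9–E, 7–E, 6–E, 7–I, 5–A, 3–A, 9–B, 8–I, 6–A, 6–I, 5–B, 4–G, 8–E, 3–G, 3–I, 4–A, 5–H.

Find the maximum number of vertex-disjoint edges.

A valid assignment of size 8: 1–F, 2–I, 3–E, 4–B, 5–H, 6–G, 7–D, 8–A.
The set {2, 3, 4, 5, 6, 8, 9} has only 6 neighbours ({A, B, E, G, H, I}), so by Hall's theorem at most 8 of the 9 left vertices can be matched.

8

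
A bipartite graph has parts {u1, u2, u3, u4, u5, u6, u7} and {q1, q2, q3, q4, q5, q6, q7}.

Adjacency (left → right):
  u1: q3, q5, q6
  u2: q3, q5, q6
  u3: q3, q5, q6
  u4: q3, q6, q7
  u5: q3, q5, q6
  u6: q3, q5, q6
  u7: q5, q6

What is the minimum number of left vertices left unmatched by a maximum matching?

3

For example, pair u1→q3, u2→q5, u3→q6, u4→q7.
The set {u1, u2, u3, u5, u6, u7} has only 3 neighbours ({q3, q5, q6}), so by Hall's theorem at most 4 of the 7 left vertices can be matched.
That matches 4 of the 7, leaving 3 unmatched; no matching can do better.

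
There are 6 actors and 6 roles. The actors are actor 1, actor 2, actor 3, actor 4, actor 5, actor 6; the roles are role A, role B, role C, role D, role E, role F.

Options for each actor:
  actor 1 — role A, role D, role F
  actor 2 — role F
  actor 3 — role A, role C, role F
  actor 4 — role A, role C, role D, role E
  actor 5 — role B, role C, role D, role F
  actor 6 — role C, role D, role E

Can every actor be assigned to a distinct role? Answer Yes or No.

Yes

One maximum matching: actor 1-role A, actor 2-role F, actor 3-role C, actor 4-role E, actor 5-role B, actor 6-role D.
Every actor is matched, so this is a perfect matching.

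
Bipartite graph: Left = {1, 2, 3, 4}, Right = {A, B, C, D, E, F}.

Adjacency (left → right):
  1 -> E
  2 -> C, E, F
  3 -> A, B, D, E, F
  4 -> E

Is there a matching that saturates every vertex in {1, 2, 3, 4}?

The set {1, 4} has only 1 neighbour ({E}), so by Hall's theorem at most 3 of the 4 left vertices can be matched.
Hence no matching covers every left vertex.

No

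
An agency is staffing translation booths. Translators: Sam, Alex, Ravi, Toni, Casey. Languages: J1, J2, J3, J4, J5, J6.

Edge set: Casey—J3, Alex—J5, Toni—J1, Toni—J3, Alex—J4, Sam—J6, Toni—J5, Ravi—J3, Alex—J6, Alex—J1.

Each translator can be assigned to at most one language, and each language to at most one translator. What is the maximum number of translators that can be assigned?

One maximum matching: Sam-J6, Alex-J1, Ravi-J3, Toni-J5.
The set {Ravi, Casey} has only 1 neighbour ({J3}), so by Hall's theorem at most 4 of the 5 translators can be matched.

4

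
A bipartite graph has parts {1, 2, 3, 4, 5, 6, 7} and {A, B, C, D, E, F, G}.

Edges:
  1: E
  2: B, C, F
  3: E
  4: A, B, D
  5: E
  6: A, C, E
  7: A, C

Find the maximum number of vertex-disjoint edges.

5

A valid assignment of size 5: 1–E, 2–F, 4–B, 6–A, 7–C.
The set {1, 3, 5} has only 1 neighbour ({E}), so by Hall's theorem at most 5 of the 7 left vertices can be matched.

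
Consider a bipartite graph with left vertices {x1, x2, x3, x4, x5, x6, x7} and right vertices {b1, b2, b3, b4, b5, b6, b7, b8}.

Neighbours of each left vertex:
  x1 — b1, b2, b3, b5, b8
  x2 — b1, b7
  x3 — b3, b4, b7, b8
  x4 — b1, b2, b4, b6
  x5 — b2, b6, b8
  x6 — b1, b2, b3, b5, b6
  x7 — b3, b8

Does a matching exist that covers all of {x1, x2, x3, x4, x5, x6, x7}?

For example, pair x1–b5, x2–b7, x3–b8, x4–b4, x5–b6, x6–b1, x7–b3.
All 7 left vertices are covered.

Yes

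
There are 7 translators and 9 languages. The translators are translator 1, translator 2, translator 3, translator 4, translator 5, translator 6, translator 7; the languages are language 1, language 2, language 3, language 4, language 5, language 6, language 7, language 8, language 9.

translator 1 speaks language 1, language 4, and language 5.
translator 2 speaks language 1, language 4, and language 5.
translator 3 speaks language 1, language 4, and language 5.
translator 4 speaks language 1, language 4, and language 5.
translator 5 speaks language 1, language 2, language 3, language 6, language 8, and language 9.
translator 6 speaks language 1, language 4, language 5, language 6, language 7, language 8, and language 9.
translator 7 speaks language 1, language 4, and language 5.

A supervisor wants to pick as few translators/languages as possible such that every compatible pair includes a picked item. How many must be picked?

A maximum matching has 5 edges (e.g. translator 1–language 5, translator 2–language 1, translator 3–language 4, translator 5–language 2, translator 6–language 8).
By König's theorem the minimum vertex cover has the same size. One such cover is {translator 5, translator 6, language 1, language 4, language 5}.

5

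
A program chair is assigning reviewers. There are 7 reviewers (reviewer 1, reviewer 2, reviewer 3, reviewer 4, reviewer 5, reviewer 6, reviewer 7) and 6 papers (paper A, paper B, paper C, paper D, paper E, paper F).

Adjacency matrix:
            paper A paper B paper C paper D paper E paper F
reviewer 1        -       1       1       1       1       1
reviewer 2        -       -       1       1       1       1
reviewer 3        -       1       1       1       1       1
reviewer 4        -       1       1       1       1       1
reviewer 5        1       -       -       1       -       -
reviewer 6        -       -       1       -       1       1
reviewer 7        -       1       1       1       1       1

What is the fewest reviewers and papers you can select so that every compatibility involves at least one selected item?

The 6 edges reviewer 1–paper F, reviewer 2–paper D, reviewer 3–paper C, reviewer 4–paper B, reviewer 5–paper A, reviewer 6–paper E form a matching, so any vertex cover needs at least 6 vertices (one per matched edge).
Conversely {reviewer 5, paper B, paper C, paper D, paper E, paper F} meets every edge and has exactly 6 vertices, so 6 is optimal.

6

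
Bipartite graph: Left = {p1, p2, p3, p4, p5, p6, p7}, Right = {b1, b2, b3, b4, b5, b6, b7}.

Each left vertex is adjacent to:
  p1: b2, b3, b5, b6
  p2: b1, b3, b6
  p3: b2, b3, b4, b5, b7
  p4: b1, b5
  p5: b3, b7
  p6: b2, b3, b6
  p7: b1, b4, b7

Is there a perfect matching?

Yes

For example, pair p1→b2, p2→b1, p3→b4, p4→b5, p5→b3, p6→b6, p7→b7.
All 7 left vertices are covered.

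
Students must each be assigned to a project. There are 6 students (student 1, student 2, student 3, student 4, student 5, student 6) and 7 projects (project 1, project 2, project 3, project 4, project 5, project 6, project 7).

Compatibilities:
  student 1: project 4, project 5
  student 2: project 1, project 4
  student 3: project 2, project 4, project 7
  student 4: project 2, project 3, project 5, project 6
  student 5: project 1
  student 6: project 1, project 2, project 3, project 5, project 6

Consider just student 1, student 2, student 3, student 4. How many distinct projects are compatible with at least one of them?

The union of neighbours of {student 1, student 2, student 3, student 4} is {project 1, project 2, project 3, project 4, project 5, project 6, project 7}, which has 7 elements.
Since |N(S)| = 7 ≥ |S| = 4, Hall's condition holds for this subset.

7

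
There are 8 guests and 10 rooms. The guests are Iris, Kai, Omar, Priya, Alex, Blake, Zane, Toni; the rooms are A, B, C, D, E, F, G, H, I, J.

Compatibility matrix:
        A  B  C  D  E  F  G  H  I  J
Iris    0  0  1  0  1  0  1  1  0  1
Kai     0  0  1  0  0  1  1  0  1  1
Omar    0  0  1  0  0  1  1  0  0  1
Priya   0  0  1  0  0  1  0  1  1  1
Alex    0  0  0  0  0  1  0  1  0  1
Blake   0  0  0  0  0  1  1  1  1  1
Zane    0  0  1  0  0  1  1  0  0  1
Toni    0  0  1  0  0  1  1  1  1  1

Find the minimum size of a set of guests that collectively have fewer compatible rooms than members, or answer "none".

Take S = {Kai, Omar, Priya, Alex, Blake, Zane, Toni}. Its neighbourhood is {C, F, G, H, I, J}, so |N(S)| = 6 < |S| = 7.
Every subset of size less than 7 has at least as many neighbours as members, so 7 is the minimum.

7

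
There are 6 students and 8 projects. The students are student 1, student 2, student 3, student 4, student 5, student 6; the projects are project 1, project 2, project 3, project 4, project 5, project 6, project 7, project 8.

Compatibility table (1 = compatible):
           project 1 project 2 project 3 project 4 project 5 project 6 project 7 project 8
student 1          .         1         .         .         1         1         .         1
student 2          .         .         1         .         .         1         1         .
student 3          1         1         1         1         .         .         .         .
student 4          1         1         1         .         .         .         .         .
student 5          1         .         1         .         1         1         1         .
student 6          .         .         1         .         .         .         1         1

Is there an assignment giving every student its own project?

Yes

One maximum matching: student 1-project 2, student 2-project 7, student 3-project 4, student 4-project 1, student 5-project 3, student 6-project 8.
All 6 students are covered.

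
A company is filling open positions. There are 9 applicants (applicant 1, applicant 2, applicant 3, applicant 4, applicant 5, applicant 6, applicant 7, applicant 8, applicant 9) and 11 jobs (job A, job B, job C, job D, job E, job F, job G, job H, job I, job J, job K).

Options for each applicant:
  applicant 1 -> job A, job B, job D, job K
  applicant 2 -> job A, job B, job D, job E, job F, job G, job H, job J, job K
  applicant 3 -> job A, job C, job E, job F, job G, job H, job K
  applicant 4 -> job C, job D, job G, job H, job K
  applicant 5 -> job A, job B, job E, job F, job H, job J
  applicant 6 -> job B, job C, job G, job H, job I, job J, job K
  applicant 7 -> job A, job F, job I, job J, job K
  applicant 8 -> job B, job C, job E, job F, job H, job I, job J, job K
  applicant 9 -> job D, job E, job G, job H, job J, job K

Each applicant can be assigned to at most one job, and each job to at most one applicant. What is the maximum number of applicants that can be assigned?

9

For example, pair applicant 1–job A, applicant 2–job H, applicant 3–job G, applicant 4–job D, applicant 5–job E, applicant 6–job B, applicant 7–job K, applicant 8–job F, applicant 9–job J.
All 9 applicants are matched, so no larger matching exists.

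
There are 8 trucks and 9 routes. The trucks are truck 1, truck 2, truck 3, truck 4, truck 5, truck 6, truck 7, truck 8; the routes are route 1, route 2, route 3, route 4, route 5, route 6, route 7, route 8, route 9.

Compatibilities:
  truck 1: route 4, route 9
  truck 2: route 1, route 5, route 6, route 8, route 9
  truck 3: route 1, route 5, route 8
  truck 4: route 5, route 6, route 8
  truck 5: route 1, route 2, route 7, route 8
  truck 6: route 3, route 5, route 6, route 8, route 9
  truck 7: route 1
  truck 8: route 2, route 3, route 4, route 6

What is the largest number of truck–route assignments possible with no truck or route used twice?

For example, pair truck 1-route 4, truck 2-route 9, truck 3-route 8, truck 4-route 6, truck 5-route 7, truck 6-route 3, truck 7-route 1, truck 8-route 2.
All 8 trucks are matched, so no larger matching exists.

8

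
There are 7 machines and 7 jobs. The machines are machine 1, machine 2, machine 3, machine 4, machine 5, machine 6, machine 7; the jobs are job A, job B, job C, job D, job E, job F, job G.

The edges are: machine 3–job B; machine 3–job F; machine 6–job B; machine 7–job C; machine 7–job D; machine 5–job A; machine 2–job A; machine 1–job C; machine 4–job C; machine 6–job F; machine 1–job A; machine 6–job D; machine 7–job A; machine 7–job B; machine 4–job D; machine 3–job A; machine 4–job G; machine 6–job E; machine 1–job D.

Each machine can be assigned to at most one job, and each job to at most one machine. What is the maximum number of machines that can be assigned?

6

One maximum matching: machine 1-job C, machine 2-job A, machine 3-job B, machine 4-job G, machine 6-job F, machine 7-job D.
The set {machine 2, machine 5} has only 1 neighbour ({job A}), so by Hall's theorem at most 6 of the 7 machines can be matched.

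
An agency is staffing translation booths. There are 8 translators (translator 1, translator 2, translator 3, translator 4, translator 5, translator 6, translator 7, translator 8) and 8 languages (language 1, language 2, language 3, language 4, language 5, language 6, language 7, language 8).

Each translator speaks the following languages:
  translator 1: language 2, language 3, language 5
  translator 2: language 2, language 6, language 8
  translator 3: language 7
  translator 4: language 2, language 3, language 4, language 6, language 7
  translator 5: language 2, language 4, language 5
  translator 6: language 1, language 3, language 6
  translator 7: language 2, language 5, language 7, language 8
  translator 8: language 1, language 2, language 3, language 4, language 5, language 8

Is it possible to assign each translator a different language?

For example, pair translator 1–language 3, translator 2–language 8, translator 3–language 7, translator 4–language 6, translator 5–language 4, translator 6–language 1, translator 7–language 5, translator 8–language 2.
All 8 translators are covered.

Yes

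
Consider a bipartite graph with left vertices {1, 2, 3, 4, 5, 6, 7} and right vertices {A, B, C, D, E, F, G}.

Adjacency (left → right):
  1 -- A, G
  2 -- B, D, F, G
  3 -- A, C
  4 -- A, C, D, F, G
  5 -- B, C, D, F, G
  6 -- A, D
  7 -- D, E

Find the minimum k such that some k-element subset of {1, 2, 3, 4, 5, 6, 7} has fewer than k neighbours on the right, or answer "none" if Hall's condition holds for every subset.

A matching saturating every left vertex exists, for instance 1→A, 2→B, 3→C, 4→F, 5→G, 6→D, 7→E.
By Hall's marriage theorem, this means |N(S)| ≥ |S| for every subset S, so no violating subset exists.

none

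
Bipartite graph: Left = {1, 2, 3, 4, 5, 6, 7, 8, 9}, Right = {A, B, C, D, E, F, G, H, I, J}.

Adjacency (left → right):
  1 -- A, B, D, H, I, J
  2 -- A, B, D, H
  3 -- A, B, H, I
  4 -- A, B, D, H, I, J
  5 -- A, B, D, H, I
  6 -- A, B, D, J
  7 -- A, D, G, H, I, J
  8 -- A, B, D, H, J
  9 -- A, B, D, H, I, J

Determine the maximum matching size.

One maximum matching: 1-J, 2-D, 3-I, 4-H, 5-A, 6-B, 7-G.
The set {1, 2, 3, 4, 5, 6, 8, 9} has only 6 neighbours ({A, B, D, H, I, J}), so by Hall's theorem at most 7 of the 9 left vertices can be matched.

7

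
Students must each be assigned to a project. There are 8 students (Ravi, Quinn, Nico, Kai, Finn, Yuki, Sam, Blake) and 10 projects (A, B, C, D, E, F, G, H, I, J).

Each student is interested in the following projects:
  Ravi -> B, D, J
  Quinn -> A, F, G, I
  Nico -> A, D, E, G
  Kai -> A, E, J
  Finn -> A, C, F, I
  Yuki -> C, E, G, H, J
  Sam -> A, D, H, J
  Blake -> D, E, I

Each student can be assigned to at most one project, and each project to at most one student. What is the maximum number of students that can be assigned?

A valid assignment of size 8: Ravi–B, Quinn–F, Nico–A, Kai–J, Finn–I, Yuki–G, Sam–D, Blake–E.
This saturates every student, so 8 is the maximum.

8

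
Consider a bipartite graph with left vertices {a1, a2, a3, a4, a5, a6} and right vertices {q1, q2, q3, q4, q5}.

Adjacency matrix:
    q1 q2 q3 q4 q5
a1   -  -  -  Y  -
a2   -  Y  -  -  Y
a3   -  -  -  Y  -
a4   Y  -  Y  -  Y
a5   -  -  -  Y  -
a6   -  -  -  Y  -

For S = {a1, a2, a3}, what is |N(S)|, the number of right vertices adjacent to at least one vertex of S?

3

The union of neighbours of {a1, a2, a3} is {q2, q4, q5}, which has 3 elements.
Since |N(S)| = 3 ≥ |S| = 3, Hall's condition holds for this subset.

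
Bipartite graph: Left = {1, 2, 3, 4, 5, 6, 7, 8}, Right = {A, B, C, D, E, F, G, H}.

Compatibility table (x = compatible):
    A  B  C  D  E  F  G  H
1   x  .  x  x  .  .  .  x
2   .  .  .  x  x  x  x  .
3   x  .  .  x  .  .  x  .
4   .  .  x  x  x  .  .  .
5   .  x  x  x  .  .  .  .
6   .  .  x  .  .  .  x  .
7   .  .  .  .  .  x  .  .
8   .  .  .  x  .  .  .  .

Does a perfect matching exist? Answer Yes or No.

Yes

For example, pair 1-H, 2-E, 3-A, 4-C, 5-B, 6-G, 7-F, 8-D.
All 8 left vertices are covered.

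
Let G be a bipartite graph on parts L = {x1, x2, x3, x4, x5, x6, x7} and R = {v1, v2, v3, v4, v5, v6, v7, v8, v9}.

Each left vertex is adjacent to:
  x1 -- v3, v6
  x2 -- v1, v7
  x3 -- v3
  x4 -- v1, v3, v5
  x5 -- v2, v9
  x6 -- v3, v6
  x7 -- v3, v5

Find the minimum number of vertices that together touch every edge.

{x2, x4, x5, x7, v3, v6} is a vertex cover of size 6: every edge has an endpoint in this set.
No smaller cover exists because x1–v6, x2–v7, x3–v3, x4–v1, x5–v2, x7–v5 is a matching of size 6, and a cover must include an endpoint of each of these disjoint edges (König's theorem).

6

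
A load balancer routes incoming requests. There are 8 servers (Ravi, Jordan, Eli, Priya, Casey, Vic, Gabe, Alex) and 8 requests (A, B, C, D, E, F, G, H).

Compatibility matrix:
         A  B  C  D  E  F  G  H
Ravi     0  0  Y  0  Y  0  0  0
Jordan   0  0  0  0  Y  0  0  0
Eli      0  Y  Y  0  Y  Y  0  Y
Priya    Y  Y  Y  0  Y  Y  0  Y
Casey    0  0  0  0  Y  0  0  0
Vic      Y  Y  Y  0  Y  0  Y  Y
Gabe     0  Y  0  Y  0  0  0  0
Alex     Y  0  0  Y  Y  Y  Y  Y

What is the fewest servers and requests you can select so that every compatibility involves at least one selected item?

A maximum matching has 7 edges (e.g. Ravi–C, Jordan–E, Eli–B, Priya–H, Vic–A, Gabe–D, Alex–G).
By König's theorem the minimum vertex cover has the same size. One such cover is {Ravi, Eli, Priya, Vic, Gabe, Alex, E}.

7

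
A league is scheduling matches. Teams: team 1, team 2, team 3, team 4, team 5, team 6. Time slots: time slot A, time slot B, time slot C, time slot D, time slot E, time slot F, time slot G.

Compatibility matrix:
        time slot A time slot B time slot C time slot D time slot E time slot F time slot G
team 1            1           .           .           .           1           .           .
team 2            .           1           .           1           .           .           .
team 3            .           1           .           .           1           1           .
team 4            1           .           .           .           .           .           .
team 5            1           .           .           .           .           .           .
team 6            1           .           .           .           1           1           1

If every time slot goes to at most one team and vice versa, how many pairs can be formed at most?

For example, pair team 1-time slot E, team 2-time slot D, team 3-time slot B, team 4-time slot A, team 6-time slot F.
The set {team 4, team 5} has only 1 neighbour ({time slot A}), so by Hall's theorem at most 5 of the 6 teams can be matched.

5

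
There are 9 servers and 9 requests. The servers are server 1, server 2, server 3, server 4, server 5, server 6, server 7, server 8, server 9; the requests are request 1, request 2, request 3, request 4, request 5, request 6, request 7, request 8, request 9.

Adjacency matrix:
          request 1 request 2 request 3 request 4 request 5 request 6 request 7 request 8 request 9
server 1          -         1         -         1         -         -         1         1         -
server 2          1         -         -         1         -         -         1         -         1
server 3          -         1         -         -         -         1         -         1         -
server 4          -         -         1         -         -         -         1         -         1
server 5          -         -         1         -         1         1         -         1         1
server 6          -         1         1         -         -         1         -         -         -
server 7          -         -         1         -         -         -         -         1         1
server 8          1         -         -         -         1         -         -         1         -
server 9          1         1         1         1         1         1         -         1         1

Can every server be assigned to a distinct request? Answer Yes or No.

Yes

For example, pair server 1–request 4, server 2–request 1, server 3–request 2, server 4–request 7, server 5–request 6, server 6–request 3, server 7–request 8, server 8–request 5, server 9–request 9.
All 9 servers are covered.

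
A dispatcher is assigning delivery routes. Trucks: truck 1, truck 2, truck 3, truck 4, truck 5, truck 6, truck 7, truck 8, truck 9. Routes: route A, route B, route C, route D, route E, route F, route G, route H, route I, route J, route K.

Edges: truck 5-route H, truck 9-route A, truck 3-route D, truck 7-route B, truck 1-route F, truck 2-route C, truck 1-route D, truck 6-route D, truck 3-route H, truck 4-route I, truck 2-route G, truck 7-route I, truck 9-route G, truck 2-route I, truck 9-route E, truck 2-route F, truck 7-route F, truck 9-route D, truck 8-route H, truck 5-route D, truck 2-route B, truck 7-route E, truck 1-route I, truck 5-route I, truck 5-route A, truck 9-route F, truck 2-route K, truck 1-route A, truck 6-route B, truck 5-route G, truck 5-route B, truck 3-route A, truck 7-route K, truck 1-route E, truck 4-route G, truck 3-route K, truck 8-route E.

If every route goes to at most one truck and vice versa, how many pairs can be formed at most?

9

A valid assignment of size 9: truck 1-route F, truck 2-route K, truck 3-route A, truck 4-route I, truck 5-route G, truck 6-route D, truck 7-route B, truck 8-route H, truck 9-route E.
This saturates every truck, so 9 is the maximum.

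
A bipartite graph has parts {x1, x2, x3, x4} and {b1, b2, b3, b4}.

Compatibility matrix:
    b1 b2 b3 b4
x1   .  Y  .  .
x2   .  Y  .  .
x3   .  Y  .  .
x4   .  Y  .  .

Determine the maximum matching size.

1

For example, pair x1→b2.
The set {x1, x2, x3, x4} has only 1 neighbour ({b2}), so by Hall's theorem at most 1 of the 4 left vertices can be matched.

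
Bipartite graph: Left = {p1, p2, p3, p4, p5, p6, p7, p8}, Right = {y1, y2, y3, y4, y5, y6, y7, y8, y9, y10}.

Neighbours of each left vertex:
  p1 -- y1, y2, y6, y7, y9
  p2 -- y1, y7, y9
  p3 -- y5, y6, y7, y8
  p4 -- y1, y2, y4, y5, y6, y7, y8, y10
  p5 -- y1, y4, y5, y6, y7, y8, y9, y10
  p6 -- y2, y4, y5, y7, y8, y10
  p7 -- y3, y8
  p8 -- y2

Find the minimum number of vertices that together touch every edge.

8

The 8 edges p1–y9, p2–y1, p3–y8, p4–y4, p5–y6, p6–y7, p7–y3, p8–y2 form a matching, so any vertex cover needs at least 8 vertices (one per matched edge).
Conversely {p1, p2, p3, p4, p5, p6, p7, p8} meets every edge and has exactly 8 vertices, so 8 is optimal.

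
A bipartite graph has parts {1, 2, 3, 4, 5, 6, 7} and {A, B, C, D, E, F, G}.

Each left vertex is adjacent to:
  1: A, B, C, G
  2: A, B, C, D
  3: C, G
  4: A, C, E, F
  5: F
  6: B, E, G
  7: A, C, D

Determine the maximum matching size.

For example, pair 1-B, 2-D, 3-G, 4-A, 5-F, 6-E, 7-C.
This saturates every left vertex, so 7 is the maximum.

7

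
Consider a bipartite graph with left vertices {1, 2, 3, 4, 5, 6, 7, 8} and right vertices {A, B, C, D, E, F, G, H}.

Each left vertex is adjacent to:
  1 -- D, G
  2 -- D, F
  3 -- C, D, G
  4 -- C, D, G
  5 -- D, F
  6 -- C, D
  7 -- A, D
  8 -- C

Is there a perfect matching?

No

The set {1, 2, 3, 4, 5, 6, 8} has only 4 neighbours ({C, D, F, G}), so by Hall's theorem at most 5 of the 8 left vertices can be matched.
Hence no matching covers every left vertex.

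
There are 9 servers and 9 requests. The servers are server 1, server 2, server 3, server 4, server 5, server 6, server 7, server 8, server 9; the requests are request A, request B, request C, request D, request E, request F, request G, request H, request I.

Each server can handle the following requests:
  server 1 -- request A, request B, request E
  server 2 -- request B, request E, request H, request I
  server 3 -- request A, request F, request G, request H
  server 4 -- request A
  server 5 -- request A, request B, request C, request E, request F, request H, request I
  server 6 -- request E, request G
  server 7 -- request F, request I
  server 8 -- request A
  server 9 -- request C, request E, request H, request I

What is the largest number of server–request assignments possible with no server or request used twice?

8

For example, pair server 1–request B, server 2–request H, server 3–request F, server 4–request A, server 5–request C, server 6–request G, server 7–request I, server 9–request E.
The set {server 4, server 8} has only 1 neighbour ({request A}), so by Hall's theorem at most 8 of the 9 servers can be matched.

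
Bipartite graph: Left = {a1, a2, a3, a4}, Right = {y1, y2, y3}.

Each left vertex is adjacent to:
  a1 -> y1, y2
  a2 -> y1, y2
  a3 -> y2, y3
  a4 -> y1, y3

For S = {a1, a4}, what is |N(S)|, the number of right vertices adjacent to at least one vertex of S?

The union of neighbours of {a1, a4} is {y1, y2, y3}, which has 3 elements.
Since |N(S)| = 3 ≥ |S| = 2, Hall's condition holds for this subset.

3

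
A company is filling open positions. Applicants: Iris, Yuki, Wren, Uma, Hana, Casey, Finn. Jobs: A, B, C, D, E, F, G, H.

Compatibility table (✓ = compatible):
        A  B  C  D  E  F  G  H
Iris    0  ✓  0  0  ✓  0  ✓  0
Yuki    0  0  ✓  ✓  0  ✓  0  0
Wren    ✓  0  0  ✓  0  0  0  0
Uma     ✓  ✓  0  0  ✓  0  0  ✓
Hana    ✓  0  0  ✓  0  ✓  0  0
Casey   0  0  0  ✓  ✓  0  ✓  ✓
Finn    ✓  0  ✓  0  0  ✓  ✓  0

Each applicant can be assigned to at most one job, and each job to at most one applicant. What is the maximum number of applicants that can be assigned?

7

For example, pair Iris–B, Yuki–C, Wren–A, Uma–H, Hana–D, Casey–E, Finn–F.
All 7 applicants are matched, so no larger matching exists.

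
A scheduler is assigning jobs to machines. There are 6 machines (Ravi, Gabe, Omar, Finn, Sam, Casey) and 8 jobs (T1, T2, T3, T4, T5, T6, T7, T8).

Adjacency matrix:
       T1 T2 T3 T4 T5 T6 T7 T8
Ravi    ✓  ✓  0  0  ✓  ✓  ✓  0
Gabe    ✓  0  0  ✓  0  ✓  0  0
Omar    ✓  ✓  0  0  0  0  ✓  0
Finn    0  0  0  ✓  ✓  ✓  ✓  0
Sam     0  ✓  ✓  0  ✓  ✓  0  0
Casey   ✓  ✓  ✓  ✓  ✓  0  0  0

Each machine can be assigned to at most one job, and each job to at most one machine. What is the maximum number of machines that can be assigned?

6

One maximum matching: Ravi–T7, Gabe–T1, Omar–T2, Finn–T6, Sam–T5, Casey–T4.
This saturates every machine, so 6 is the maximum.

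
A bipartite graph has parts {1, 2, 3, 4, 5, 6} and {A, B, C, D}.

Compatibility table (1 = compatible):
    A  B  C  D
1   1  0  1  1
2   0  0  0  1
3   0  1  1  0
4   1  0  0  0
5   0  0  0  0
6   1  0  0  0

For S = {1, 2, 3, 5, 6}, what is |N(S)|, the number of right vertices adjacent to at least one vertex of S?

The union of neighbours of {1, 2, 3, 5, 6} is {A, B, C, D}, which has 4 elements.
Since |N(S)| = 4 < |S| = 5, Hall's condition fails for this subset.

4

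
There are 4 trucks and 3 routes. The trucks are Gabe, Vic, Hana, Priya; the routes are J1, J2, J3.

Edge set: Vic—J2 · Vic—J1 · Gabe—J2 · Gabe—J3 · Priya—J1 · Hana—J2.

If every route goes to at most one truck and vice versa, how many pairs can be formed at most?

3

One maximum matching: Gabe→J3, Vic→J1, Hana→J2.
The set {Vic, Hana, Priya} has only 2 neighbours ({J1, J2}), so by Hall's theorem at most 3 of the 4 trucks can be matched.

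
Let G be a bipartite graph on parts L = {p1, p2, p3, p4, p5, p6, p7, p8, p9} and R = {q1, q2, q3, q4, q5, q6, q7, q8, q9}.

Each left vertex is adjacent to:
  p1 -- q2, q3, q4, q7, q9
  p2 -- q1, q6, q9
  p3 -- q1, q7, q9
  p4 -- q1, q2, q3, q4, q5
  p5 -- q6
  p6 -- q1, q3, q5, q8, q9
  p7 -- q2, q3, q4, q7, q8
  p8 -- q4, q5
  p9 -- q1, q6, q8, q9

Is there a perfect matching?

One maximum matching: p1–q2, p2–q1, p3–q7, p4–q4, p5–q6, p6–q9, p7–q3, p8–q5, p9–q8.
Every left vertex is matched, so this is a perfect matching.

Yes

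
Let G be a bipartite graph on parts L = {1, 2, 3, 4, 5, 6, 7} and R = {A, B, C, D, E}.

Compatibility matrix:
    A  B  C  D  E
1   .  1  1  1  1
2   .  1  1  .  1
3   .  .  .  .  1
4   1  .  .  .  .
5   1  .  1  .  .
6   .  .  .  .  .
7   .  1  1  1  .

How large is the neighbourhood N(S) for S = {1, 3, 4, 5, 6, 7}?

The union of neighbours of {1, 3, 4, 5, 6, 7} is {A, B, C, D, E}, which has 5 elements.
Since |N(S)| = 5 < |S| = 6, Hall's condition fails for this subset.

5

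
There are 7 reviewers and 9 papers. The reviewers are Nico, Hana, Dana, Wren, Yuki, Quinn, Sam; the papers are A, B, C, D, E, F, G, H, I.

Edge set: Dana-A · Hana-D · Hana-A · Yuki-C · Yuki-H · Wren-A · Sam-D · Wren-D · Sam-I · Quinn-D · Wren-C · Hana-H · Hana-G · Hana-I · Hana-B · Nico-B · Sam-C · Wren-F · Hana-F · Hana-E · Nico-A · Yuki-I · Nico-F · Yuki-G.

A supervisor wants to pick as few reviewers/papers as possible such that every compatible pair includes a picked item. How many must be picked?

The 7 edges Nico–B, Hana–E, Dana–A, Wren–F, Yuki–G, Quinn–D, Sam–C form a matching, so any vertex cover needs at least 7 vertices (one per matched edge).
Conversely {Nico, Hana, Dana, Wren, Yuki, Quinn, Sam} meets every edge and has exactly 7 vertices, so 7 is optimal.

7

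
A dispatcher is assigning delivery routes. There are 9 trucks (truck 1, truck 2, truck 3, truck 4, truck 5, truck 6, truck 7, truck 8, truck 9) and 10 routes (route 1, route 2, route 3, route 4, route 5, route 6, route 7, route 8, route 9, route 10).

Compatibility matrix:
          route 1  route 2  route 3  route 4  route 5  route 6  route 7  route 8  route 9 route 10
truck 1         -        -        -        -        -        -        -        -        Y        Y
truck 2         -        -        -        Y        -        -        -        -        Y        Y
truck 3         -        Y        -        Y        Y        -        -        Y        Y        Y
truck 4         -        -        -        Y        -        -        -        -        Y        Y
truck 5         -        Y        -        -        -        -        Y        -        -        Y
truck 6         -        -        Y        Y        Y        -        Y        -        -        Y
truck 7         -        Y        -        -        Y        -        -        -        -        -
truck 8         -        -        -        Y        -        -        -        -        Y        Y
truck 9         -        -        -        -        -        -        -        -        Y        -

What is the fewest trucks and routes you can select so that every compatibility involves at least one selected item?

The 7 edges truck 1–route 9, truck 2–route 4, truck 3–route 8, truck 4–route 10, truck 5–route 7, truck 6–route 3, truck 7–route 2 form a matching, so any vertex cover needs at least 7 vertices (one per matched edge).
Conversely {truck 3, truck 5, truck 6, truck 7, route 4, route 9, route 10} meets every edge and has exactly 7 vertices, so 7 is optimal.

7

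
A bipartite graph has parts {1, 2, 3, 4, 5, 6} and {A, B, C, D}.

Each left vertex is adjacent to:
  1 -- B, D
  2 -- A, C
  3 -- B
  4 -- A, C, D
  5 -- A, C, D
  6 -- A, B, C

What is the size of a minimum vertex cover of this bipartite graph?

{A, B, C, D} is a vertex cover of size 4: every edge has an endpoint in this set.
No smaller cover exists because 1–D, 2–A, 3–B, 4–C is a matching of size 4, and a cover must include an endpoint of each of these disjoint edges (König's theorem).

4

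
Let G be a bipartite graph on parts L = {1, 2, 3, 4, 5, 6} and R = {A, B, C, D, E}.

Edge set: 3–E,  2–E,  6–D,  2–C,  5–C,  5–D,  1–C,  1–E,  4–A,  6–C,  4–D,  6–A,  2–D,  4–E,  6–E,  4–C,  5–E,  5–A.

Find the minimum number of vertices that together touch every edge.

A maximum matching has 4 edges (e.g. 1–C, 2–D, 3–E, 4–A).
By König's theorem the minimum vertex cover has the same size. One such cover is {A, C, D, E}.

4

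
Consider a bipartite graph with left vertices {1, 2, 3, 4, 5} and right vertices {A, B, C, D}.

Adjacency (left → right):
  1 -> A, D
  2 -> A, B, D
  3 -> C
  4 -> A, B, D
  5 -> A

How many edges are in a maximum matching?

One maximum matching: 1–A, 2–D, 3–C, 4–B.
The set {1, 2, 4, 5} has only 3 neighbours ({A, B, D}), so by Hall's theorem at most 4 of the 5 left vertices can be matched.

4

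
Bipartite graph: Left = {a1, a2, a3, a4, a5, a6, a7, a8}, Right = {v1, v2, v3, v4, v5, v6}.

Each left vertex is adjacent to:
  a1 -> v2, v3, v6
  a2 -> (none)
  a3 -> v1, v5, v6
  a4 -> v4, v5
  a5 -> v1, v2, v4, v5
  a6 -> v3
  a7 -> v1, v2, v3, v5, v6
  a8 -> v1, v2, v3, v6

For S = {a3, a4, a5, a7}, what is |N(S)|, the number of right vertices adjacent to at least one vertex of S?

The union of neighbours of {a3, a4, a5, a7} is {v1, v2, v3, v4, v5, v6}, which has 6 elements.
Since |N(S)| = 6 ≥ |S| = 4, Hall's condition holds for this subset.

6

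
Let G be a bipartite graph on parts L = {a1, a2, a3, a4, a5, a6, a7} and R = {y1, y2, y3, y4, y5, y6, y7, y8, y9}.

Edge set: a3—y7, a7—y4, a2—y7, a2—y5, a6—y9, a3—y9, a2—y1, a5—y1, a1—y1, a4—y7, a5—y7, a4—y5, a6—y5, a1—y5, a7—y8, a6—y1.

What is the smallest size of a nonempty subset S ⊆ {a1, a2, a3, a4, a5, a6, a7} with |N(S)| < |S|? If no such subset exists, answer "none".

Take S = {a1, a2, a4, a5}. Its neighbourhood is {y1, y5, y7}, so |N(S)| = 3 < |S| = 4.
Every subset of size less than 4 has at least as many neighbours as members, so 4 is the minimum.

4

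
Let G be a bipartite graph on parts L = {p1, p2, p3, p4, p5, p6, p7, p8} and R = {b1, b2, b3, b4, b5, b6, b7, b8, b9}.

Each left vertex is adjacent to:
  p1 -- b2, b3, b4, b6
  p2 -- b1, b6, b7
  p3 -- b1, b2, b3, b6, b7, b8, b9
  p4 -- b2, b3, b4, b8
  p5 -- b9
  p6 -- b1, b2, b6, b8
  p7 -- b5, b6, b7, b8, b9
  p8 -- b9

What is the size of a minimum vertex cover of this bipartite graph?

The 7 edges p1–b3, p2–b6, p3–b1, p4–b8, p5–b9, p6–b2, p7–b7 form a matching, so any vertex cover needs at least 7 vertices (one per matched edge).
Conversely {p1, p2, p3, p4, p6, p7, b9} meets every edge and has exactly 7 vertices, so 7 is optimal.

7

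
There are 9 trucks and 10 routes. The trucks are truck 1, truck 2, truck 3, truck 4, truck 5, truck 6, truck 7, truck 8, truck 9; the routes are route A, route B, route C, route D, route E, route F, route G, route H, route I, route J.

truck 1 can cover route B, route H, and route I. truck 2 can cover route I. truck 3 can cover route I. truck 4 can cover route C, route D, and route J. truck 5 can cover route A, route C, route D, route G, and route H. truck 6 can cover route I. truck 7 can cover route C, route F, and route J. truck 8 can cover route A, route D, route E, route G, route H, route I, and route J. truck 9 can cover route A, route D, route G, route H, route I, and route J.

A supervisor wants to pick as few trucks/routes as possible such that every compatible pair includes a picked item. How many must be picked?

7

{truck 1, truck 4, truck 5, truck 7, truck 8, truck 9, route I} is a vertex cover of size 7: every edge has an endpoint in this set.
No smaller cover exists because truck 1–route B, truck 2–route I, truck 4–route D, truck 5–route H, truck 7–route F, truck 8–route E, truck 9–route G is a matching of size 7, and a cover must include an endpoint of each of these disjoint edges (König's theorem).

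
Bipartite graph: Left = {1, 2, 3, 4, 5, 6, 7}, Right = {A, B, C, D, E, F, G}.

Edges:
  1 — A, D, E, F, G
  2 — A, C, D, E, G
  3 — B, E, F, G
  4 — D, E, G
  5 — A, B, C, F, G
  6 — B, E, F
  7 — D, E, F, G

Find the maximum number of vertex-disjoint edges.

One maximum matching: 1-G, 2-C, 3-B, 4-D, 5-A, 6-F, 7-E.
All 7 left vertices are matched, so no larger matching exists.

7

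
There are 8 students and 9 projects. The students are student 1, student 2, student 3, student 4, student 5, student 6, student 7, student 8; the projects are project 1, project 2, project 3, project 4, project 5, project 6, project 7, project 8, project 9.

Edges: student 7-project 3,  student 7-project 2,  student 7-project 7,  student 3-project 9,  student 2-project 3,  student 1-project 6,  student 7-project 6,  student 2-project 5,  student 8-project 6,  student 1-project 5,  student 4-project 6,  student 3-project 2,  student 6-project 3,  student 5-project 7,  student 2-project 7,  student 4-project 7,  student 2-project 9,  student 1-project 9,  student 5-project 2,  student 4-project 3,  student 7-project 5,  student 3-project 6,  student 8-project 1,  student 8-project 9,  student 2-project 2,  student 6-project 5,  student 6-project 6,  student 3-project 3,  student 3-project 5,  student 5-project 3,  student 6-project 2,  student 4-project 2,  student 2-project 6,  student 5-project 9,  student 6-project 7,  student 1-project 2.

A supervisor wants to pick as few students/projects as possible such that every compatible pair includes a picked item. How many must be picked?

7

A maximum matching has 7 edges (e.g. student 1–project 5, student 2–project 9, student 3–project 6, student 4–project 2, student 5–project 7, student 6–project 3, student 8–project 1).
By König's theorem the minimum vertex cover has the same size. One such cover is {student 8, project 2, project 3, project 5, project 6, project 7, project 9}.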